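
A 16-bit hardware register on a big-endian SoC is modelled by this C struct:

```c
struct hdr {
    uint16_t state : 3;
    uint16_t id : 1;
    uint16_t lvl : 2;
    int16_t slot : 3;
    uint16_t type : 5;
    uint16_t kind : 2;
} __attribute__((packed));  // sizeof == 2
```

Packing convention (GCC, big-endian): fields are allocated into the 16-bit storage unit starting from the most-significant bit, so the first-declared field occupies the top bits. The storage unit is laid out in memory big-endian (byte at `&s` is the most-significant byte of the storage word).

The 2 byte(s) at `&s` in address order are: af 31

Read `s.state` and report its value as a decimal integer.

[0]=0xaf [1]=0x31 (big-endian) → word 0xaf31
state [13+:3] = (word>>13) & 0x7 = 5  ←
id [12+:1] = (word>>12) & 0x1 = 0
lvl [10+:2] = (word>>10) & 0x3 = 3
slot [7+:3] = (word>>7) & 0x7 = 6
type [2+:5] = (word>>2) & 0x1f = 12
kind [0+:2] = (word>>0) & 0x3 = 1

5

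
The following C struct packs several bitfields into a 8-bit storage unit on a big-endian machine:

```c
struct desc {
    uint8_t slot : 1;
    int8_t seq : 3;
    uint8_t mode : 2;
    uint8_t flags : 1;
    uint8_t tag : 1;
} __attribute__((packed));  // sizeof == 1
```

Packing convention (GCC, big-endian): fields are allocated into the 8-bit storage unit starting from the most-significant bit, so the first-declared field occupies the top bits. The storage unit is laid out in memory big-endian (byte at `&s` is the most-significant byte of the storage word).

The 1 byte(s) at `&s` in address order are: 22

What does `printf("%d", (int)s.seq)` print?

2

[0]=0x22 (big-endian) → word 0x22
slot [7+:1] = (word>>7) & 0x1 = 0
seq [4+:3] = (word>>4) & 0x7 = 2  ←
mode [2+:2] = (word>>2) & 0x3 = 0
flags [1+:1] = (word>>1) & 0x1 = 1
tag [0+:1] = (word>>0) & 0x1 = 0
seq signed 3b, MSB=0: value = 2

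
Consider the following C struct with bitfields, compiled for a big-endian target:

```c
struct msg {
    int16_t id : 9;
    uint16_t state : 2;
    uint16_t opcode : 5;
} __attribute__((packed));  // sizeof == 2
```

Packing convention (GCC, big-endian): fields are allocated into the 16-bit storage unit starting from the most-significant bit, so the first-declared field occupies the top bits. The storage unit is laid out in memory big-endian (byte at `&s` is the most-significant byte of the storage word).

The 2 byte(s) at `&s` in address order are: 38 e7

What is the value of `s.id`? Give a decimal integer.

[0]=0x38 [1]=0xe7 (big-endian) → word 0x38e7
id [7+:9] = (word>>7) & 0x1ff = 113  ←
state [5+:2] = (word>>5) & 0x3 = 3
opcode [0+:5] = (word>>0) & 0x1f = 7
id signed 9b, MSB=0: value = 113

113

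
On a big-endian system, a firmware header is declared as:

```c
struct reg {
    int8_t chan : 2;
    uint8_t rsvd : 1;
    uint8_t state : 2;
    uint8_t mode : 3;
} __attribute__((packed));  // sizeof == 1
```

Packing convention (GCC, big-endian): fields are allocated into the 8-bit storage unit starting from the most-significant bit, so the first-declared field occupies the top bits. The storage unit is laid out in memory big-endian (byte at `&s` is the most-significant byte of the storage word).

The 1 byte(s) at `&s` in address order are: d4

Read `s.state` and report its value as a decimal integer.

2

[0]=0xd4 (big-endian) → word 0xd4
chan:2 @ bit 6 → (0xd4>>6)&0x3 = 0x3
rsvd:1 @ bit 5 → (0xd4>>5)&0x1 = 0x0
state:2 @ bit 3 → (0xd4>>3)&0x3 = 0x2  ←
mode:3 @ bit 0 → (0xd4>>0)&0x7 = 0x4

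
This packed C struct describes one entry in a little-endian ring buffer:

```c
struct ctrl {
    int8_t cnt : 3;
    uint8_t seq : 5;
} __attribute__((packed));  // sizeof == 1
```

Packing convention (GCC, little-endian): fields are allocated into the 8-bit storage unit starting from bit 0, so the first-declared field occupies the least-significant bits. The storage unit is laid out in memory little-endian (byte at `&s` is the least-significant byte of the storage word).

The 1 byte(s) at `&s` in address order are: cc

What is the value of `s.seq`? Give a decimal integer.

[0]=0xcc (little-endian) → word 0xcc
cnt [0+:3] = (word>>0) & 0x7 = 4
seq [3+:5] = (word>>3) & 0x1f = 25  ←

25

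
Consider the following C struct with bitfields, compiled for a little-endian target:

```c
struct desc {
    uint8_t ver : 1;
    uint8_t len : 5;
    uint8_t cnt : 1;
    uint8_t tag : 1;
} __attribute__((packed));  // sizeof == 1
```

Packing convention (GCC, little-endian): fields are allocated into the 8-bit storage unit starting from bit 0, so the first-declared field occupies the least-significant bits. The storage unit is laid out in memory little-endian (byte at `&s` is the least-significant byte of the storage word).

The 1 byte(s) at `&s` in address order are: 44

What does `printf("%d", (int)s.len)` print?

[0]=0x44 (little-endian) → word 0x44
ver [0+:1] = (word>>0) & 0x1 = 0
len [1+:5] = (word>>1) & 0x1f = 2  ←
cnt [6+:1] = (word>>6) & 0x1 = 1
tag [7+:1] = (word>>7) & 0x1 = 0

2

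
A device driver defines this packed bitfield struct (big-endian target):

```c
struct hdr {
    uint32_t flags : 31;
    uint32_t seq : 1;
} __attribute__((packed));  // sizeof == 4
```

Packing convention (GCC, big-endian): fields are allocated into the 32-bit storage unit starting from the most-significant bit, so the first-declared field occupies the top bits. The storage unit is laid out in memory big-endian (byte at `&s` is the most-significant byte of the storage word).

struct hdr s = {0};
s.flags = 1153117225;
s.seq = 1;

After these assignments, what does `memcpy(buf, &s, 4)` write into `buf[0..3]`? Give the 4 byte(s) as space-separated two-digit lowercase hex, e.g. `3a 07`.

89 76 58 53

flags (31b) val=1153117225 bits=0x44bb2c29 at bit 1: 0x89765852
seq (1b) val=1 bits=0x1 at bit 0: 0x89765853
word = 0x89765853 → big-endian bytes:
  [0]=0x89  [1]=0x76  [2]=0x58  [3]=0x53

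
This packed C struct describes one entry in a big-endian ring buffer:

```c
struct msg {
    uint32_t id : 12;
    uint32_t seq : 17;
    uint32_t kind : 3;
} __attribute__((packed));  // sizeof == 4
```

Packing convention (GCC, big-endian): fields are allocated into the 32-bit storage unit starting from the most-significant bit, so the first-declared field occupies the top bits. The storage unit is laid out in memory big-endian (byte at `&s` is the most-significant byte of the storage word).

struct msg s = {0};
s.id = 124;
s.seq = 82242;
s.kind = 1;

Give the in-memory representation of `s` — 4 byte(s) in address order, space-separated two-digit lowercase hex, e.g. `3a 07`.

id (12b) val=124 bits=0x7c at bit 20: 0x07c00000
seq (17b) val=82242 bits=0x14142 at bit 3: 0x07ca0a10
kind (3b) val=1 bits=0x1 at bit 0: 0x07ca0a11
word = 0x07ca0a11 → big-endian bytes:
  [0]=0x07  [1]=0xca  [2]=0x0a  [3]=0x11

07 ca 0a 11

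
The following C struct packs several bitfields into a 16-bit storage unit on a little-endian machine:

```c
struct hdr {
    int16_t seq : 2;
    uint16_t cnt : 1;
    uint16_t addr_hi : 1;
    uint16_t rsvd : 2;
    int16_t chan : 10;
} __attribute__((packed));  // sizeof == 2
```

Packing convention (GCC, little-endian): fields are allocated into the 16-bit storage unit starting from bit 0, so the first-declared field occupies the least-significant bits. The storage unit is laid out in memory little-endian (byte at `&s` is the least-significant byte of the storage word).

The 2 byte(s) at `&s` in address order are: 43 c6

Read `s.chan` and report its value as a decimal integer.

-231

[0]=0x43 [1]=0xc6 (little-endian) → word 0xc643
seq [0+:2] = (word>>0) & 0x3 = 3
cnt [2+:1] = (word>>2) & 0x1 = 0
addr_hi [3+:1] = (word>>3) & 0x1 = 0
rsvd [4+:2] = (word>>4) & 0x3 = 0
chan [6+:10] = (word>>6) & 0x3ff = 793  ←
chan signed 10b, MSB=1: 793 - 1024 = -231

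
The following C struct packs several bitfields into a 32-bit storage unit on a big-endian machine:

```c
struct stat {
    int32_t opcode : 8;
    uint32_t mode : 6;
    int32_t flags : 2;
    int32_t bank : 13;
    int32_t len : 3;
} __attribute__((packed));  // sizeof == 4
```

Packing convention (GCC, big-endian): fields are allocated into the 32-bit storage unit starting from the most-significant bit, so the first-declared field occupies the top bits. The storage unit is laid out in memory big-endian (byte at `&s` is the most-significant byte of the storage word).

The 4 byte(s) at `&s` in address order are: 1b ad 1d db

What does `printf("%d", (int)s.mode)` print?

43

[0]=0x1b [1]=0xad [2]=0x1d [3]=0xdb (big-endian) → word 0x1bad1ddb
opcode:8 @ bit 24 → (0x1bad1ddb>>24)&0xff = 0x1b
mode:6 @ bit 18 → (0x1bad1ddb>>18)&0x3f = 0x2b  ←
flags:2 @ bit 16 → (0x1bad1ddb>>16)&0x3 = 0x1
bank:13 @ bit 3 → (0x1bad1ddb>>3)&0x1fff = 0x3bb
len:3 @ bit 0 → (0x1bad1ddb>>0)&0x7 = 0x3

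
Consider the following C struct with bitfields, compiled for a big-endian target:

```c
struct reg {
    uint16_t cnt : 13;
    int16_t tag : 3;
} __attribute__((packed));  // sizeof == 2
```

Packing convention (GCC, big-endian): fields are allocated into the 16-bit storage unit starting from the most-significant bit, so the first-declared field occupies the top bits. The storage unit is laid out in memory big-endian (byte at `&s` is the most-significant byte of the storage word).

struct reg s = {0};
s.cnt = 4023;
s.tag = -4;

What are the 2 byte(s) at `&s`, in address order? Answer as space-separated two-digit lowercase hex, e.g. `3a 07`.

7d bc

[3+:13] cnt=4023 & 0x1fff = 0xfb7; word=0x7db8
[0+:3] tag=-4 & 0x7 = 0x4; word=0x7dbc
word = 0x7dbc → big-endian bytes:
  [0]=0x7d  [1]=0xbc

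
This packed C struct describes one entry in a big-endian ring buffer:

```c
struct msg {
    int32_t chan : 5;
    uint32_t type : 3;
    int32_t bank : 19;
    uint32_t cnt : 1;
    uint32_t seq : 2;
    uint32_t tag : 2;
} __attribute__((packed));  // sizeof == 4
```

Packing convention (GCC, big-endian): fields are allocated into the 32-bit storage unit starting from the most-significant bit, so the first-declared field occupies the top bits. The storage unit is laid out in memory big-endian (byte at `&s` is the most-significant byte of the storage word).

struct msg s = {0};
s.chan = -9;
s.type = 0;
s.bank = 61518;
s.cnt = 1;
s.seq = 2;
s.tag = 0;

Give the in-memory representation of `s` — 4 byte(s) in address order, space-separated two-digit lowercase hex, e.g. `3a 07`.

b8 1e 09 d8

chan (5b) val=-9 bits=0x17 at bit 27: 0xb8000000
type (3b) val=0 bits=0x0 at bit 24: 0xb8000000
bank (19b) val=61518 bits=0xf04e at bit 5: 0xb81e09c0
cnt (1b) val=1 bits=0x1 at bit 4: 0xb81e09d0
seq (2b) val=2 bits=0x2 at bit 2: 0xb81e09d8
tag (2b) val=0 bits=0x0 at bit 0: 0xb81e09d8
word = 0xb81e09d8 → big-endian bytes:
  [0]=0xb8  [1]=0x1e  [2]=0x09  [3]=0xd8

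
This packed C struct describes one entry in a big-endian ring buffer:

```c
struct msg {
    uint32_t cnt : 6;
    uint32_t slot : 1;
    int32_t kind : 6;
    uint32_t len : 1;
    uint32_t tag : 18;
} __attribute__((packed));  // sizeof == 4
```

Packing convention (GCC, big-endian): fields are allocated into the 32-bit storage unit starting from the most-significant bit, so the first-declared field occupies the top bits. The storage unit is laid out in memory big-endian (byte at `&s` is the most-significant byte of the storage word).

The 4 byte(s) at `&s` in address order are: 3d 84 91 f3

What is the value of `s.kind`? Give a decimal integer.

[0]=0x3d [1]=0x84 [2]=0x91 [3]=0xf3 (big-endian) → word 0x3d8491f3
cnt:6 @ bit 26 → (0x3d8491f3>>26)&0x3f = 0xf
slot:1 @ bit 25 → (0x3d8491f3>>25)&0x1 = 0x0
kind:6 @ bit 19 → (0x3d8491f3>>19)&0x3f = 0x30  ←
len:1 @ bit 18 → (0x3d8491f3>>18)&0x1 = 0x1
tag:18 @ bit 0 → (0x3d8491f3>>0)&0x3ffff = 0x91f3
kind signed 6b, MSB=1: 48 - 64 = -16

-16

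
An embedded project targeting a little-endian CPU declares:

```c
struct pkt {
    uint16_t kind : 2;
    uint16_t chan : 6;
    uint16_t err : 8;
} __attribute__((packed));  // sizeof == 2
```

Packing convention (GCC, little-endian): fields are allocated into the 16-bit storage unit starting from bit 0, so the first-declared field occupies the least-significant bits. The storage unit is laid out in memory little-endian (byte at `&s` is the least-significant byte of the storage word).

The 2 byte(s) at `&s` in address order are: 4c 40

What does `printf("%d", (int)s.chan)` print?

19

[0]=0x4c [1]=0x40 (little-endian) → word 0x404c
kind [0+:2] = (word>>0) & 0x3 = 0
chan [2+:6] = (word>>2) & 0x3f = 19  ←
err [8+:8] = (word>>8) & 0xff = 64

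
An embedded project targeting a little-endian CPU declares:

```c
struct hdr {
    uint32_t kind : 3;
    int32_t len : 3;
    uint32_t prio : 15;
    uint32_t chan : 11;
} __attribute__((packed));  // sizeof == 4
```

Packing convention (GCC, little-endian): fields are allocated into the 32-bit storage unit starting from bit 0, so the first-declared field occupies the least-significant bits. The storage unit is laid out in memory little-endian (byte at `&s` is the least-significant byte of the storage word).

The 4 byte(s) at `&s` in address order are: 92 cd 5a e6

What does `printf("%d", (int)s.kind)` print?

2

[0]=0x92 [1]=0xcd [2]=0x5a [3]=0xe6 (little-endian) → word 0xe65acd92
kind [0+:3] = (word>>0) & 0x7 = 2  ←
len [3+:3] = (word>>3) & 0x7 = 2
prio [6+:15] = (word>>6) & 0x7fff = 27446
chan [21+:11] = (word>>21) & 0x7ff = 1842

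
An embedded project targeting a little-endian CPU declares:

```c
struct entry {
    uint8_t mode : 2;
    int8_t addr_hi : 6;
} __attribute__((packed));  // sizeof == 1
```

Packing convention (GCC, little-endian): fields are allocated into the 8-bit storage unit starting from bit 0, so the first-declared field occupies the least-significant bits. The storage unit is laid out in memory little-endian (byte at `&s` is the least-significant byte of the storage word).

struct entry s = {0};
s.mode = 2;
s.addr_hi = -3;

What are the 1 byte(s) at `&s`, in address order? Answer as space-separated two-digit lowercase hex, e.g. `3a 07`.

f6

mode:2 = 2 → 0x2 << 0 → word 0x02
addr_hi:6 = -3 → 0x3d << 2 → word 0xf6
word = 0xf6 → little-endian bytes:
  [0]=0xf6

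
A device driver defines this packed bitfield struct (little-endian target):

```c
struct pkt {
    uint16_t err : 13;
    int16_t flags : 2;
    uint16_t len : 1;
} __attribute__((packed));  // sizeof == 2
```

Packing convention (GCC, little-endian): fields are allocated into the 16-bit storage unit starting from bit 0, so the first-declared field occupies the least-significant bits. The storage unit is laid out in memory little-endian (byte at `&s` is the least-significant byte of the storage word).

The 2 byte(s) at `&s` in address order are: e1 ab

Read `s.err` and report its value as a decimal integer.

3041

[0]=0xe1 [1]=0xab (little-endian) → word 0xabe1
err [0+:13] = (word>>0) & 0x1fff = 3041  ←
flags [13+:2] = (word>>13) & 0x3 = 1
len [15+:1] = (word>>15) & 0x1 = 1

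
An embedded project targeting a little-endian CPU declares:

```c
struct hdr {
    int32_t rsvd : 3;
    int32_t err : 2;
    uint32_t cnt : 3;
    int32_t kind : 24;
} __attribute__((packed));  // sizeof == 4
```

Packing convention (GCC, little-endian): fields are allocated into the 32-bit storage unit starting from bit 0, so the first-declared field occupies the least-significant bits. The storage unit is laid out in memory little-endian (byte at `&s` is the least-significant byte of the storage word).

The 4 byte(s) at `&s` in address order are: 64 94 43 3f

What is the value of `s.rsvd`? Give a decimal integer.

-4

[0]=0x64 [1]=0x94 [2]=0x43 [3]=0x3f (little-endian) → word 0x3f439464
rsvd:3 @ bit 0 → (0x3f439464>>0)&0x7 = 0x4  ←
err:2 @ bit 3 → (0x3f439464>>3)&0x3 = 0x0
cnt:3 @ bit 5 → (0x3f439464>>5)&0x7 = 0x3
kind:24 @ bit 8 → (0x3f439464>>8)&0xffffff = 0x3f4394
rsvd signed 3b, MSB=1: 4 - 8 = -4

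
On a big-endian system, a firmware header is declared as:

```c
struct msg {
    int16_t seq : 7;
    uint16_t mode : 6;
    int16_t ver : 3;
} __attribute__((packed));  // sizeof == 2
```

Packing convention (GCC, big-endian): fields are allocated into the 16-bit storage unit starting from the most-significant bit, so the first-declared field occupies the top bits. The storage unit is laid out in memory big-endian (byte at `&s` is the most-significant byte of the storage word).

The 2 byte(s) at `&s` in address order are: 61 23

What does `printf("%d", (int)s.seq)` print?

[0]=0x61 [1]=0x23 (big-endian) → word 0x6123
seq:7 @ bit 9 → (0x6123>>9)&0x7f = 0x30  ←
mode:6 @ bit 3 → (0x6123>>3)&0x3f = 0x24
ver:3 @ bit 0 → (0x6123>>0)&0x7 = 0x3
seq signed 7b, MSB=0: value = 48

48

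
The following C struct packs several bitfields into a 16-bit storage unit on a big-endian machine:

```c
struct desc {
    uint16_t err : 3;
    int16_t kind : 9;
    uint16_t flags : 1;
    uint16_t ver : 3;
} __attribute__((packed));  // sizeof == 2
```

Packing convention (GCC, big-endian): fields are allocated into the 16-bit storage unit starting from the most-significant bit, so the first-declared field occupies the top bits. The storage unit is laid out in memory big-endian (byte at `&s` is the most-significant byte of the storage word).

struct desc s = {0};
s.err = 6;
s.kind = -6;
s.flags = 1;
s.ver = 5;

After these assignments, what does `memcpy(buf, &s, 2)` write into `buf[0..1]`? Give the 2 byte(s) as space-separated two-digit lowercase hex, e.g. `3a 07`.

df ad

err:3 = 6 → 0x6 << 13 → word 0xc000
kind:9 = -6 → 0x1fa << 4 → word 0xdfa0
flags:1 = 1 → 0x1 << 3 → word 0xdfa8
ver:3 = 5 → 0x5 << 0 → word 0xdfad
word = 0xdfad → big-endian bytes:
  [0]=0xdf  [1]=0xad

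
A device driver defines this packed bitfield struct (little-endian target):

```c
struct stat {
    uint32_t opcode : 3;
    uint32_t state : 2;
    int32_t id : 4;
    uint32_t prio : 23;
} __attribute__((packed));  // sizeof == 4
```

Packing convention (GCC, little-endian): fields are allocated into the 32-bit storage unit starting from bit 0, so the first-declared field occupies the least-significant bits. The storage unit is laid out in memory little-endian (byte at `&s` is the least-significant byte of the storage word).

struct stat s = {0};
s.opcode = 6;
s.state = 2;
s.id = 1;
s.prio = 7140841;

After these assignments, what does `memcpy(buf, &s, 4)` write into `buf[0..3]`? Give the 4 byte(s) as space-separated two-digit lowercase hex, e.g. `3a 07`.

opcode (3b) val=6 bits=0x6 at bit 0: 0x00000006
state (2b) val=2 bits=0x2 at bit 3: 0x00000016
id (4b) val=1 bits=0x1 at bit 5: 0x00000036
prio (23b) val=7140841 bits=0x6cf5e9 at bit 9: 0xd9ebd236
word = 0xd9ebd236 → little-endian bytes:
  [0]=0x36  [1]=0xd2  [2]=0xeb  [3]=0xd9

36 d2 eb d9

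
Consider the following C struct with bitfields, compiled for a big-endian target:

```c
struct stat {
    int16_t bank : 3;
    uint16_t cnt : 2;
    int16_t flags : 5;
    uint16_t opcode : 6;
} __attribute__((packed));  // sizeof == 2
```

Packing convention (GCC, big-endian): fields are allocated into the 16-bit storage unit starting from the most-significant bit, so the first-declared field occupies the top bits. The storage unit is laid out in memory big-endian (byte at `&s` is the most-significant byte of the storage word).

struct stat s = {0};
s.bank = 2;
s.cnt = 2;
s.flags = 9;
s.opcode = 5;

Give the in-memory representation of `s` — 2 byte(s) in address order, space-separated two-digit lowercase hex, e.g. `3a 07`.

bank:3 = 2 → 0x2 << 13 → word 0x4000
cnt:2 = 2 → 0x2 << 11 → word 0x5000
flags:5 = 9 → 0x9 << 6 → word 0x5240
opcode:6 = 5 → 0x5 << 0 → word 0x5245
word = 0x5245 → big-endian bytes:
  [0]=0x52  [1]=0x45

52 45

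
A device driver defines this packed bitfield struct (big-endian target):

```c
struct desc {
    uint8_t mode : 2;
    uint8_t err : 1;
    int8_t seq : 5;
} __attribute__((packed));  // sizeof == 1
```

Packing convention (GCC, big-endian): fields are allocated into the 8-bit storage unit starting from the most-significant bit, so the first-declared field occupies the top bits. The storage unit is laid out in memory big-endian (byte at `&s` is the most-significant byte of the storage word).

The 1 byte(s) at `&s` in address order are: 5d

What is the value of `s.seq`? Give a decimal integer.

-3

[0]=0x5d (big-endian) → word 0x5d
mode:2 @ bit 6 → (0x5d>>6)&0x3 = 0x1
err:1 @ bit 5 → (0x5d>>5)&0x1 = 0x0
seq:5 @ bit 0 → (0x5d>>0)&0x1f = 0x1d  ←
seq signed 5b, MSB=1: 29 - 32 = -3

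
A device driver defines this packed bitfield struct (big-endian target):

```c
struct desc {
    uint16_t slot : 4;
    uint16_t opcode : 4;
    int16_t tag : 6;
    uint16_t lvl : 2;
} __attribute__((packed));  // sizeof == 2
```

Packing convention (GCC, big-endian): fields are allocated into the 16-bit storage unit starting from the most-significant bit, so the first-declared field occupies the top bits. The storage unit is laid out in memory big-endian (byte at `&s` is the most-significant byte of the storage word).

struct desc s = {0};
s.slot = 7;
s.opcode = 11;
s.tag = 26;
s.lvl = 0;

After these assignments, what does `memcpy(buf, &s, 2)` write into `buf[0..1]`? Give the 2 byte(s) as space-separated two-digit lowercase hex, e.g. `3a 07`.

[12+:4] slot=7 & 0xf = 0x7; word=0x7000
[8+:4] opcode=11 & 0xf = 0xb; word=0x7b00
[2+:6] tag=26 & 0x3f = 0x1a; word=0x7b68
[0+:2] lvl=0 & 0x3 = 0x0; word=0x7b68
word = 0x7b68 → big-endian bytes:
  [0]=0x7b  [1]=0x68

7b 68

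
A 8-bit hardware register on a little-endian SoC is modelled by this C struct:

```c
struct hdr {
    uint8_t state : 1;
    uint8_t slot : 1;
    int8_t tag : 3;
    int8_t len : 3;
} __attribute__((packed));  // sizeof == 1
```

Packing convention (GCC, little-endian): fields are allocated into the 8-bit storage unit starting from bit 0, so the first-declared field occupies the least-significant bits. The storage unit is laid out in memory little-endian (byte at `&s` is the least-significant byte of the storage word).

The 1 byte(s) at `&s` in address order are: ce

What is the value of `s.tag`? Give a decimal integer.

3

[0]=0xce (little-endian) → word 0xce
state:1 @ bit 0 → (0xce>>0)&0x1 = 0x0
slot:1 @ bit 1 → (0xce>>1)&0x1 = 0x1
tag:3 @ bit 2 → (0xce>>2)&0x7 = 0x3  ←
len:3 @ bit 5 → (0xce>>5)&0x7 = 0x6
tag signed 3b, MSB=0: value = 3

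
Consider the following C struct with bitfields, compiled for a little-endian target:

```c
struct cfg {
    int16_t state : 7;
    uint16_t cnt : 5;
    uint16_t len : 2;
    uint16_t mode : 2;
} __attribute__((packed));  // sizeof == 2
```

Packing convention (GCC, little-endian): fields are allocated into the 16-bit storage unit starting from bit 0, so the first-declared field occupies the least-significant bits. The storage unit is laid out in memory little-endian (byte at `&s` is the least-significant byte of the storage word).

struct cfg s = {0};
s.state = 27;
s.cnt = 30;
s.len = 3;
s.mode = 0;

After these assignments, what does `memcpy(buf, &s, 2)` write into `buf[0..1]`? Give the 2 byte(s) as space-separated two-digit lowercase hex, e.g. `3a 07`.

[0+:7] state=27 & 0x7f = 0x1b; word=0x001b
[7+:5] cnt=30 & 0x1f = 0x1e; word=0x0f1b
[12+:2] len=3 & 0x3 = 0x3; word=0x3f1b
[14+:2] mode=0 & 0x3 = 0x0; word=0x3f1b
word = 0x3f1b → little-endian bytes:
  [0]=0x1b  [1]=0x3f

1b 3f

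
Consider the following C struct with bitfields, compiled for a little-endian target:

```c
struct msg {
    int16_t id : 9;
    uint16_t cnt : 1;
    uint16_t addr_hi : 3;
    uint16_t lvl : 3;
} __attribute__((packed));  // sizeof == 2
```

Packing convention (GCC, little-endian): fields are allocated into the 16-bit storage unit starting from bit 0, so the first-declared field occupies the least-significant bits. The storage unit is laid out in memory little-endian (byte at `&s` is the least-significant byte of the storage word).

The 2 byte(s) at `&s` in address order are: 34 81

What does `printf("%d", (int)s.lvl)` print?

4

[0]=0x34 [1]=0x81 (little-endian) → word 0x8134
id:9 @ bit 0 → (0x8134>>0)&0x1ff = 0x134
cnt:1 @ bit 9 → (0x8134>>9)&0x1 = 0x0
addr_hi:3 @ bit 10 → (0x8134>>10)&0x7 = 0x0
lvl:3 @ bit 13 → (0x8134>>13)&0x7 = 0x4  ←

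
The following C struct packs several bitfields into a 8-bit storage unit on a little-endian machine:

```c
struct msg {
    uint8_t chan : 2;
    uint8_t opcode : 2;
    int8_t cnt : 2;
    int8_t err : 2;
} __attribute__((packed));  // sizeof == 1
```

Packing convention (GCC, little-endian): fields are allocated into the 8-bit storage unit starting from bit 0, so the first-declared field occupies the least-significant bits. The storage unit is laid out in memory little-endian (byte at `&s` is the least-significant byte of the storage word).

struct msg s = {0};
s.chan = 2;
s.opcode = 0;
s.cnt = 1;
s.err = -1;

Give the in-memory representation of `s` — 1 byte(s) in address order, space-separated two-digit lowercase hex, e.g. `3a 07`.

d2

chan:2 = 2 → 0x2 << 0 → word 0x02
opcode:2 = 0 → 0x0 << 2 → word 0x02
cnt:2 = 1 → 0x1 << 4 → word 0x12
err:2 = -1 → 0x3 << 6 → word 0xd2
word = 0xd2 → little-endian bytes:
  [0]=0xd2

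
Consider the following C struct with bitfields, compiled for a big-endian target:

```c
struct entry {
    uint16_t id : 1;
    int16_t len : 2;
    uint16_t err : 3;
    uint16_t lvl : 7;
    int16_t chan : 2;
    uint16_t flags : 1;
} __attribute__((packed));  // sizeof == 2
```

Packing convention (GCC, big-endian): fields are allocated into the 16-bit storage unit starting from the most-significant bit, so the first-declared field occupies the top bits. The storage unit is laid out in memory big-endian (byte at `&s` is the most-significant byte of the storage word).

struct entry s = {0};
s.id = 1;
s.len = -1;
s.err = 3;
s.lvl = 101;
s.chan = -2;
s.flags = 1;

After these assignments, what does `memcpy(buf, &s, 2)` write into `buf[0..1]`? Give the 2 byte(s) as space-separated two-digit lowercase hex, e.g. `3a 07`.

ef 2d

id (1b) val=1 bits=0x1 at bit 15: 0x8000
len (2b) val=-1 bits=0x3 at bit 13: 0xe000
err (3b) val=3 bits=0x3 at bit 10: 0xec00
lvl (7b) val=101 bits=0x65 at bit 3: 0xef28
chan (2b) val=-2 bits=0x2 at bit 1: 0xef2c
flags (1b) val=1 bits=0x1 at bit 0: 0xef2d
word = 0xef2d → big-endian bytes:
  [0]=0xef  [1]=0x2d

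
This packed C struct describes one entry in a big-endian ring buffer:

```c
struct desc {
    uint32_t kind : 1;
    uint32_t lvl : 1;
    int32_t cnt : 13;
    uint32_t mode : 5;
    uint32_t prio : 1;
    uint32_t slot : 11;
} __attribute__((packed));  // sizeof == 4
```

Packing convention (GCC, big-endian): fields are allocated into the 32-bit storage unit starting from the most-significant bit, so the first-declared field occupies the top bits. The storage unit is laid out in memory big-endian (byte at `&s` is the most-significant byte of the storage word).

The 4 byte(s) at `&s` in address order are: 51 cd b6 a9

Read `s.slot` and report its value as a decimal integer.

1705

[0]=0x51 [1]=0xcd [2]=0xb6 [3]=0xa9 (big-endian) → word 0x51cdb6a9
kind:1 @ bit 31 → (0x51cdb6a9>>31)&0x1 = 0x0
lvl:1 @ bit 30 → (0x51cdb6a9>>30)&0x1 = 0x1
cnt:13 @ bit 17 → (0x51cdb6a9>>17)&0x1fff = 0x8e6
mode:5 @ bit 12 → (0x51cdb6a9>>12)&0x1f = 0x1b
prio:1 @ bit 11 → (0x51cdb6a9>>11)&0x1 = 0x0
slot:11 @ bit 0 → (0x51cdb6a9>>0)&0x7ff = 0x6a9  ←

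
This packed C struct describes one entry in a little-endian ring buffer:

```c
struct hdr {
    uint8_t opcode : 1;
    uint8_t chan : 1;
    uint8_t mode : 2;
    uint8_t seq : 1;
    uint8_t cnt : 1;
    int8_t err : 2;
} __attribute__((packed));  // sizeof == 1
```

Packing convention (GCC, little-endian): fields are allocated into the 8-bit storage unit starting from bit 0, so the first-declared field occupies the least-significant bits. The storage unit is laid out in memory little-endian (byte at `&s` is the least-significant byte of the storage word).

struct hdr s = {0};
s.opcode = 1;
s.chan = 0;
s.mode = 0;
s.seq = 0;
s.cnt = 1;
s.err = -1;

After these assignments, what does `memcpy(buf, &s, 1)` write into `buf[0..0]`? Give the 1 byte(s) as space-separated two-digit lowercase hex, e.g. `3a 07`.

e1

[0+:1] opcode=1 & 0x1 = 0x1; word=0x01
[1+:1] chan=0 & 0x1 = 0x0; word=0x01
[2+:2] mode=0 & 0x3 = 0x0; word=0x01
[4+:1] seq=0 & 0x1 = 0x0; word=0x01
[5+:1] cnt=1 & 0x1 = 0x1; word=0x21
[6+:2] err=-1 & 0x3 = 0x3; word=0xe1
word = 0xe1 → little-endian bytes:
  [0]=0xe1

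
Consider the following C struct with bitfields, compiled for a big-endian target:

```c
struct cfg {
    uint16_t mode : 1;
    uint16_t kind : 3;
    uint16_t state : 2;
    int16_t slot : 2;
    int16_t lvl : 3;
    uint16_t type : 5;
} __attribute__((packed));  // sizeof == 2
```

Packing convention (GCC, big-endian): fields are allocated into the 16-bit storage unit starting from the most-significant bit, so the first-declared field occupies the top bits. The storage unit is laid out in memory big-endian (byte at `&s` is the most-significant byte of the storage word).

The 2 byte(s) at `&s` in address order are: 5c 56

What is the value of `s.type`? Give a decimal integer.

[0]=0x5c [1]=0x56 (big-endian) → word 0x5c56
mode [15+:1] = (word>>15) & 0x1 = 0
kind [12+:3] = (word>>12) & 0x7 = 5
state [10+:2] = (word>>10) & 0x3 = 3
slot [8+:2] = (word>>8) & 0x3 = 0
lvl [5+:3] = (word>>5) & 0x7 = 2
type [0+:5] = (word>>0) & 0x1f = 22  ←

22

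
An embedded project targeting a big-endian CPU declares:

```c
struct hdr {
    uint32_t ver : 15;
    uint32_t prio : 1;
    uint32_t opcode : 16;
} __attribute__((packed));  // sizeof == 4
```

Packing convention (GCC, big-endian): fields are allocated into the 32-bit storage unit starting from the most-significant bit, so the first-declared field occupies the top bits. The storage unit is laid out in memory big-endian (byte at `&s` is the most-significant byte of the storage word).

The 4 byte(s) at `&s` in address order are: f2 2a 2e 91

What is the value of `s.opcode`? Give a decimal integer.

[0]=0xf2 [1]=0x2a [2]=0x2e [3]=0x91 (big-endian) → word 0xf22a2e91
ver [17+:15] = (word>>17) & 0x7fff = 30997
prio [16+:1] = (word>>16) & 0x1 = 0
opcode [0+:16] = (word>>0) & 0xffff = 11921  ←

11921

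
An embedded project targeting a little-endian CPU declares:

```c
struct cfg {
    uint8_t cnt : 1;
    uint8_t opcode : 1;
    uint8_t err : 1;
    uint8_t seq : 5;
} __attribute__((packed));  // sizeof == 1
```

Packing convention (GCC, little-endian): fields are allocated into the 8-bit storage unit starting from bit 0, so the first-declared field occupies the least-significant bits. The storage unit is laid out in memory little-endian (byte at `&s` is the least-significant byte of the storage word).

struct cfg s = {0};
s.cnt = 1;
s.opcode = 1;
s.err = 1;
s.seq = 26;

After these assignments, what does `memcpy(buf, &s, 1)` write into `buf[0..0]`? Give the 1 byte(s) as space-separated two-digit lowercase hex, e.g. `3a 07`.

cnt:1 = 1 → 0x1 << 0 → word 0x01
opcode:1 = 1 → 0x1 << 1 → word 0x03
err:1 = 1 → 0x1 << 2 → word 0x07
seq:5 = 26 → 0x1a << 3 → word 0xd7
word = 0xd7 → little-endian bytes:
  [0]=0xd7

d7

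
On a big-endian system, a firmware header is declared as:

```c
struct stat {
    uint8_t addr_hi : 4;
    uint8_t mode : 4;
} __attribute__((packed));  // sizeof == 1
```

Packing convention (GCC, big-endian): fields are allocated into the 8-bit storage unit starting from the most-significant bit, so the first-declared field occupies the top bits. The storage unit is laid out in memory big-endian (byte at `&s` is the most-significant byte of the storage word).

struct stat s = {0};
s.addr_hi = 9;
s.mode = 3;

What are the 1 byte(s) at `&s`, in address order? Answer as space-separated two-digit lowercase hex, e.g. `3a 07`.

93

addr_hi (4b) val=9 bits=0x9 at bit 4: 0x90
mode (4b) val=3 bits=0x3 at bit 0: 0x93
word = 0x93 → big-endian bytes:
  [0]=0x93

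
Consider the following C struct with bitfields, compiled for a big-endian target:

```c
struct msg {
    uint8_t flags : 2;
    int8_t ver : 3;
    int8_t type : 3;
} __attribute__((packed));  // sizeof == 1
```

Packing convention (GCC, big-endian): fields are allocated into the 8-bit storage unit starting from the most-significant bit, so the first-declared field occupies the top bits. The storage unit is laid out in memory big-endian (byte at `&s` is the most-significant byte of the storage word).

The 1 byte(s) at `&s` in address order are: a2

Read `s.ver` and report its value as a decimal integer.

-4

[0]=0xa2 (big-endian) → word 0xa2
flags:2 @ bit 6 → (0xa2>>6)&0x3 = 0x2
ver:3 @ bit 3 → (0xa2>>3)&0x7 = 0x4  ←
type:3 @ bit 0 → (0xa2>>0)&0x7 = 0x2
ver signed 3b, MSB=1: 4 - 8 = -4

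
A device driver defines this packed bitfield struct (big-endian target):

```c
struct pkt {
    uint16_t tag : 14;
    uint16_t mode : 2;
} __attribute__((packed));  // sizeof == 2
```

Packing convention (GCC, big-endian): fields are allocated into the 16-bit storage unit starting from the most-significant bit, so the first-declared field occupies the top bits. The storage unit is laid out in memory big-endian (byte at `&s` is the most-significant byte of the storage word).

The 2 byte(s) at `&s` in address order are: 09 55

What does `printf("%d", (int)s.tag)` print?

597

[0]=0x09 [1]=0x55 (big-endian) → word 0x0955
tag [2+:14] = (word>>2) & 0x3fff = 597  ←
mode [0+:2] = (word>>0) & 0x3 = 1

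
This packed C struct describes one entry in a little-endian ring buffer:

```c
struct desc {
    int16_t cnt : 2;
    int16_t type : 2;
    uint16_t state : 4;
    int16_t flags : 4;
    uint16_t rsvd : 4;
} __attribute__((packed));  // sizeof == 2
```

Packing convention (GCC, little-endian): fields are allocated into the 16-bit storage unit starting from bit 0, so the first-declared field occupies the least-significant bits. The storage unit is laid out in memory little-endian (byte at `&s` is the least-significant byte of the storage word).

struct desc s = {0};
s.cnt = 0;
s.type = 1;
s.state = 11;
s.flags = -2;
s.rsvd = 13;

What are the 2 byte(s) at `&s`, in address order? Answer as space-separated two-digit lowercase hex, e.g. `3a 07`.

b4 de

cnt:2 = 0 → 0x0 << 0 → word 0x0000
type:2 = 1 → 0x1 << 2 → word 0x0004
state:4 = 11 → 0xb << 4 → word 0x00b4
flags:4 = -2 → 0xe << 8 → word 0x0eb4
rsvd:4 = 13 → 0xd << 12 → word 0xdeb4
word = 0xdeb4 → little-endian bytes:
  [0]=0xb4  [1]=0xde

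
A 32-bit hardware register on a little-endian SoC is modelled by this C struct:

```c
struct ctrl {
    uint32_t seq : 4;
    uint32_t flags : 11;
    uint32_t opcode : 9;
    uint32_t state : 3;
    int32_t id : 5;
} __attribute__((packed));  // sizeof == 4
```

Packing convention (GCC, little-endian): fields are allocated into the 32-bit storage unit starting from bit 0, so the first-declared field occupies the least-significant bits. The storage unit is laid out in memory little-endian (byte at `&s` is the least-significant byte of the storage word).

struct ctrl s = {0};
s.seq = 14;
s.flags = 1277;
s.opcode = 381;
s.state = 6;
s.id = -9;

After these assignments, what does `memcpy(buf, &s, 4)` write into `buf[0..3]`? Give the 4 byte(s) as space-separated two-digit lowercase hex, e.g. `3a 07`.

de cf be be

seq:4 = 14 → 0xe << 0 → word 0x0000000e
flags:11 = 1277 → 0x4fd << 4 → word 0x00004fde
opcode:9 = 381 → 0x17d << 15 → word 0x00becfde
state:3 = 6 → 0x6 << 24 → word 0x06becfde
id:5 = -9 → 0x17 << 27 → word 0xbebecfde
word = 0xbebecfde → little-endian bytes:
  [0]=0xde  [1]=0xcf  [2]=0xbe  [3]=0xbe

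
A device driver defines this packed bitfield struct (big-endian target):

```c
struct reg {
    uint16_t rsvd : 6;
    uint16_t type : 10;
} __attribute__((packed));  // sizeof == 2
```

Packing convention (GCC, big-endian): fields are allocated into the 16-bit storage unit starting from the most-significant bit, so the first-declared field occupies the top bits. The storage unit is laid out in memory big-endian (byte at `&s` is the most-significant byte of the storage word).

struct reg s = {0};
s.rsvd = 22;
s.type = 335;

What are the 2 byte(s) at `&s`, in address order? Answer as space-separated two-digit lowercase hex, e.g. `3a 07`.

rsvd:6 = 22 → 0x16 << 10 → word 0x5800
type:10 = 335 → 0x14f << 0 → word 0x594f
word = 0x594f → big-endian bytes:
  [0]=0x59  [1]=0x4f

59 4f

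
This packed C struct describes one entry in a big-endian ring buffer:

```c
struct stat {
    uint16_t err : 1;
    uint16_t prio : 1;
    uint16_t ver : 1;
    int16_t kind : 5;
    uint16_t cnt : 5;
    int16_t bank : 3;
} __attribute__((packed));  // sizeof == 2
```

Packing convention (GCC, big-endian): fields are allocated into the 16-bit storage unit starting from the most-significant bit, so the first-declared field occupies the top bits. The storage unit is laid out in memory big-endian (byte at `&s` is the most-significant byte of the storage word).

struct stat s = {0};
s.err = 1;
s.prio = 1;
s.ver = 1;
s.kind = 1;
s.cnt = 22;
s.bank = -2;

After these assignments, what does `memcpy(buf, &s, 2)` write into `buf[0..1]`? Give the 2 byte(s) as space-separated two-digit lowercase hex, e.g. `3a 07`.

e1 b6

err (1b) val=1 bits=0x1 at bit 15: 0x8000
prio (1b) val=1 bits=0x1 at bit 14: 0xc000
ver (1b) val=1 bits=0x1 at bit 13: 0xe000
kind (5b) val=1 bits=0x1 at bit 8: 0xe100
cnt (5b) val=22 bits=0x16 at bit 3: 0xe1b0
bank (3b) val=-2 bits=0x6 at bit 0: 0xe1b6
word = 0xe1b6 → big-endian bytes:
  [0]=0xe1  [1]=0xb6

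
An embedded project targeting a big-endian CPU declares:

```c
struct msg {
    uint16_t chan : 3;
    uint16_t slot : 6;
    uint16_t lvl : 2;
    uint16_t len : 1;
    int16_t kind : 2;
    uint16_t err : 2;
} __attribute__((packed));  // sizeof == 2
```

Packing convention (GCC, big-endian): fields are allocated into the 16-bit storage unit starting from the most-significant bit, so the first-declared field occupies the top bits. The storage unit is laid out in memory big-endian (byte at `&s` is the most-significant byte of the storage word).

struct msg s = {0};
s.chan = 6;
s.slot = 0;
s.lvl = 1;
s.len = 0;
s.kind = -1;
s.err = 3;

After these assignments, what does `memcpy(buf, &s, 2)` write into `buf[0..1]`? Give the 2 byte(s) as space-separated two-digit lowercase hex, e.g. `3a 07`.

c0 2f

chan (3b) val=6 bits=0x6 at bit 13: 0xc000
slot (6b) val=0 bits=0x0 at bit 7: 0xc000
lvl (2b) val=1 bits=0x1 at bit 5: 0xc020
len (1b) val=0 bits=0x0 at bit 4: 0xc020
kind (2b) val=-1 bits=0x3 at bit 2: 0xc02c
err (2b) val=3 bits=0x3 at bit 0: 0xc02f
word = 0xc02f → big-endian bytes:
  [0]=0xc0  [1]=0x2f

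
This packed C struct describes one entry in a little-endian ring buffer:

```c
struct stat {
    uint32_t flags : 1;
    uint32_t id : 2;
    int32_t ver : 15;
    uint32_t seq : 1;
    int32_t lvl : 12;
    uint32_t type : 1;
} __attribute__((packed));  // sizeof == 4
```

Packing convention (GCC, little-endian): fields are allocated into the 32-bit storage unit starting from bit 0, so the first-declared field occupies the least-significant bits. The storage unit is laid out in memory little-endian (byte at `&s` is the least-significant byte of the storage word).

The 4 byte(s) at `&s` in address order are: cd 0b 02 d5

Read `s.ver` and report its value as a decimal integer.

[0]=0xcd [1]=0x0b [2]=0x02 [3]=0xd5 (little-endian) → word 0xd5020bcd
flags:1 @ bit 0 → (0xd5020bcd>>0)&0x1 = 0x1
id:2 @ bit 1 → (0xd5020bcd>>1)&0x3 = 0x2
ver:15 @ bit 3 → (0xd5020bcd>>3)&0x7fff = 0x4179  ←
seq:1 @ bit 18 → (0xd5020bcd>>18)&0x1 = 0x0
lvl:12 @ bit 19 → (0xd5020bcd>>19)&0xfff = 0xaa0
type:1 @ bit 31 → (0xd5020bcd>>31)&0x1 = 0x1
ver signed 15b, MSB=1: 16761 - 32768 = -16007

-16007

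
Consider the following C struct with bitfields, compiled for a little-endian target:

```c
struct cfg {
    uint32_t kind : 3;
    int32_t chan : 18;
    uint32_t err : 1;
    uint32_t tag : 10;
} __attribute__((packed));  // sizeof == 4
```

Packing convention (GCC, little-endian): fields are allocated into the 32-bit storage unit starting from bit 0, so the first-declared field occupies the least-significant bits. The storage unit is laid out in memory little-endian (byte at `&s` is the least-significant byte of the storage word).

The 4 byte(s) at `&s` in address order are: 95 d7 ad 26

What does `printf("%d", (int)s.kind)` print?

[0]=0x95 [1]=0xd7 [2]=0xad [3]=0x26 (little-endian) → word 0x26add795
kind:3 @ bit 0 → (0x26add795>>0)&0x7 = 0x5  ←
chan:18 @ bit 3 → (0x26add795>>3)&0x3ffff = 0x1baf2
err:1 @ bit 21 → (0x26add795>>21)&0x1 = 0x1
tag:10 @ bit 22 → (0x26add795>>22)&0x3ff = 0x9a

5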